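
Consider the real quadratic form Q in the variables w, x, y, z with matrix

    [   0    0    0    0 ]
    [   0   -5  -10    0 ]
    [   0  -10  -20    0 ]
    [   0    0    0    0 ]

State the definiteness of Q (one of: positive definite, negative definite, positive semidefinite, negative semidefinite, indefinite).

negative semidefinite

Applying the same elementary operations to the rows and columns of A produces a congruent diagonal matrix with entries 0, -5, 0, 0.
Counting signs: 1 negative, 3 zero.
Hence Q is negative semidefinite.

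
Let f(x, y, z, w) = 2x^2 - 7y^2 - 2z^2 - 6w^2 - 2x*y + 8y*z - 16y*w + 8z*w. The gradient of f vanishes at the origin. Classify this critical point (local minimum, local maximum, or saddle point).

saddle point

The Hessian at the origin is H = [[4, -2, 0, 0], [-2, -14, 8, -16], [0, 8, -4, 8], [0, -16, 8, -12]].
Row-reducing H symmetrically gives the diagonal entries 4, -15, 4/15, 4.
That gives 3 positive, 1 negative pivots.
H is indefinite, so the origin is a saddle point.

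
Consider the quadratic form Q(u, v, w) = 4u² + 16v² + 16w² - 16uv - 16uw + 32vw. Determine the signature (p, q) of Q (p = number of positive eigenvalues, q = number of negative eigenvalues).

The associated matrix is A = [[4, -8, -8], [-8, 16, 16], [-8, 16, 16]].
Congruent diagonalization of A (simultaneous row and column reduction) yields pivots 4, 0, 0.
That gives 1 positive, 2 zero pivots.

(1, 0)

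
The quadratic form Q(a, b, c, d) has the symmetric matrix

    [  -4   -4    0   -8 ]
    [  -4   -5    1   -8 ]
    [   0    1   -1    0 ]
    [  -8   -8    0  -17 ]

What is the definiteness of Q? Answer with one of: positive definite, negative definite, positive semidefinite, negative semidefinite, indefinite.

negative semidefinite

Symmetric row and column elimination reduces A to a congruent diagonal form with pivots -4, -1, 0, -1.
Counting signs: 3 negative, 1 zero.
Hence Q is negative semidefinite.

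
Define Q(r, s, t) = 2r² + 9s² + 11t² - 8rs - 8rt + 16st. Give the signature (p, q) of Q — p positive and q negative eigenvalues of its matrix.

(3, 0)

The associated matrix is A = [[2, -4, -4], [-4, 9, 8], [-4, 8, 11]].
Row-reducing A symmetrically gives the diagonal entries 2, 1, 3.
So there are 3 positive pivots.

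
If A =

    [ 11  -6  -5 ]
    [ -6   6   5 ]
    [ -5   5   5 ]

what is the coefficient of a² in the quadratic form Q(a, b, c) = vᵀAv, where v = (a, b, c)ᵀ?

11

The coefficient of a² is the diagonal entry A[1,1] = 11.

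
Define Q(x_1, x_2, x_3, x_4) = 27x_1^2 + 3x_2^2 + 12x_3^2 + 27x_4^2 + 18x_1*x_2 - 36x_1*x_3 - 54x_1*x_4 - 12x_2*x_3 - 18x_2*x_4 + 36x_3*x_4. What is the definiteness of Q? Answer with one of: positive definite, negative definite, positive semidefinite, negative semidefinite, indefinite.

Write A = [[27, 9, -18, -27], [9, 3, -6, -9], [-18, -6, 12, 18], [-27, -9, 18, 27]].
Row-reducing A symmetrically gives the diagonal entries 27, 0, 0, 0.
That gives 1 positive, 3 zero pivots.
Hence Q is positive semidefinite.

positive semidefinite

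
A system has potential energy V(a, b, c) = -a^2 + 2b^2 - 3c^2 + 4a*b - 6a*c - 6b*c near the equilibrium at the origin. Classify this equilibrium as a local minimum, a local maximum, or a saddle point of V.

saddle point

The Hessian at the origin is H = [[-2, 4, -6], [4, 4, -6], [-6, -6, -6]].
Congruent diagonalization of H (simultaneous row and column reduction) yields pivots -2, 12, -15.
Counting signs: 1 positive, 2 negative.
H is indefinite, so the origin is a saddle point.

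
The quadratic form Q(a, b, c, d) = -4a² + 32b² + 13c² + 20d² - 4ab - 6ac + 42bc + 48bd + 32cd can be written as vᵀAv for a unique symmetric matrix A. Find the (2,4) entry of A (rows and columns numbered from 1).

The coefficient of b·d in Q is 48. For a symmetric A this equals A[2,4] + A[4,2] = 2·A[2,4].
So A[2,4] = 48/2 = 24.

24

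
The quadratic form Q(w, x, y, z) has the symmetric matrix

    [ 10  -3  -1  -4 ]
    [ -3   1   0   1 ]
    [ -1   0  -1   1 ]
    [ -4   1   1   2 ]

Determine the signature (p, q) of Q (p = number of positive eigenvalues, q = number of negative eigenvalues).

Symmetric row and column elimination reduces A to a congruent diagonal form with pivots 10, 1/10, -2, 0.
That gives 2 positive, 1 negative, 1 zero pivots.

(2, 1)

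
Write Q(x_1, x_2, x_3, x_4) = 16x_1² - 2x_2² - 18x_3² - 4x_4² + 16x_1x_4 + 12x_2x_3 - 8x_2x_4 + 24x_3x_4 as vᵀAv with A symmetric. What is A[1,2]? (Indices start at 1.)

The coefficient of x_1·x_2 in Q is 0. For a symmetric A this equals A[1,2] + A[2,1] = 2·A[1,2].
So A[1,2] = 0/2 = 0.

0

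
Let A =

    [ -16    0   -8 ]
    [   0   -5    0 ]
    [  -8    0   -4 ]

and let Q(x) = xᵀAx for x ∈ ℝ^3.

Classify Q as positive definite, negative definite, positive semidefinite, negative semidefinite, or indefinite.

Applying the same elementary operations to the rows and columns of A produces a congruent diagonal matrix with entries -16, -5, 0.
So there are 2 negative, 1 zero pivots.
Hence Q is negative semidefinite.

negative semidefinite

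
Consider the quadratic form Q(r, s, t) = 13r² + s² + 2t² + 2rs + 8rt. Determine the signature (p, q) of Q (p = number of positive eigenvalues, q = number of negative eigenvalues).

The associated matrix is A = [[13, 1, 4], [1, 1, 0], [4, 0, 2]].
Applying the same elementary operations to the rows and columns of A produces a congruent diagonal matrix with entries 13, 12/13, 2/3.
So there are 3 positive pivots.

(3, 0)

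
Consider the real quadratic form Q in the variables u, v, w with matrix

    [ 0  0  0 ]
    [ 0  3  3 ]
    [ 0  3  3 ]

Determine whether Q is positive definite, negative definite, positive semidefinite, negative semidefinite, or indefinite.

positive semidefinite

Applying the same elementary operations to the rows and columns of A produces a congruent diagonal matrix with entries 0, 3, 0.
That gives 1 positive, 2 zero pivots.
Hence Q is positive semidefinite.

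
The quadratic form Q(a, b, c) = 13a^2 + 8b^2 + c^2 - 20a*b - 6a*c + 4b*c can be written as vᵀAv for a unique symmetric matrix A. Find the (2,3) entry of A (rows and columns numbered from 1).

The coefficient of b·c in Q is 4. For a symmetric A this equals A[2,3] + A[3,2] = 2·A[2,3].
So A[2,3] = 4/2 = 2.

2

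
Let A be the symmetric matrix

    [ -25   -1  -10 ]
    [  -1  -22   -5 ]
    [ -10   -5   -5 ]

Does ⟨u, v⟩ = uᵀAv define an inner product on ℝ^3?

no

Congruent diagonalization of A (simultaneous row and column reduction) yields pivots -25, -549/25, -20/549.
Counting signs: 3 negative.
Hence Q is negative definite.
⟨·,·⟩ is an inner product exactly when A is positive definite.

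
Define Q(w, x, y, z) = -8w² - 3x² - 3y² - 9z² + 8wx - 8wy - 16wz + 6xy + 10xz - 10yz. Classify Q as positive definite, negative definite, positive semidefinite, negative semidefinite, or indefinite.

Write A = [[-8, 4, -4, -8], [4, -3, 3, 5], [-4, 3, -3, -5], [-8, 5, -5, -9]].
Applying the same elementary operations to the rows and columns of A produces a congruent diagonal matrix with entries -8, -1, 0, 0.
That gives 2 negative, 2 zero pivots.
Hence Q is negative semidefinite.

negative semidefinite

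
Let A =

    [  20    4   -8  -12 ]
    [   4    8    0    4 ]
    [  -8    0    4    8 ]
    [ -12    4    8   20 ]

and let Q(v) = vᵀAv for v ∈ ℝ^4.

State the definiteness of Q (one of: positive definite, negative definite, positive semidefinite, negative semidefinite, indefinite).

positive semidefinite

Congruent diagonalization of A (simultaneous row and column reduction) yields pivots 20, 36/5, 4/9, 0.
That gives 3 positive, 1 zero pivots.
Hence Q is positive semidefinite.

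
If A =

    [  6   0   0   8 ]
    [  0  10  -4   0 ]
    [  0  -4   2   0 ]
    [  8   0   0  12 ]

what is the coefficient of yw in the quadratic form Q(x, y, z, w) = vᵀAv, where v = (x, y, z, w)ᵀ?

The coefficient of yw is A[2,4] + A[4,2] = 2·0 = 0.

0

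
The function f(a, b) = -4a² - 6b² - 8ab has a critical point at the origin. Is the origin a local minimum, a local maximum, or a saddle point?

The Hessian at the origin is H = [[-8, -8], [-8, -12]].
det H = -8·-12 − (-8)² = 32 > 0 and H[1,1] = -8 < 0, so H is negative definite.
Therefore the origin is a local maximum.

local maximum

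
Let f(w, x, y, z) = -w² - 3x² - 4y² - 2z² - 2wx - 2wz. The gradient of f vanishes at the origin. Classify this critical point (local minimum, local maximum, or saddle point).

local maximum

The Hessian at the origin is H = [[-2, -2, 0, -2], [-2, -6, 0, 0], [0, 0, -8, 0], [-2, 0, 0, -4]].
Row-reducing H symmetrically gives the diagonal entries -2, -4, -8, -1.
Counting signs: 4 negative.
H is negative definite, so the origin is a strict local maximum.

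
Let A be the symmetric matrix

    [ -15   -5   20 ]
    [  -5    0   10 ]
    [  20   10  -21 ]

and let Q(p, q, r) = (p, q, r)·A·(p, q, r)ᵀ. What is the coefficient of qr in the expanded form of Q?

The coefficient of qr is A[2,3] + A[3,2] = 2·10 = 20.

20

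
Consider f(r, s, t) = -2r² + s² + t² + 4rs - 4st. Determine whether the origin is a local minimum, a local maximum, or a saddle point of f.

saddle point

The Hessian at the origin is H = [[-4, 4, 0], [4, 2, -4], [0, -4, 2]].
Symmetric row and column elimination reduces H to a congruent diagonal form with pivots -4, 6, -2/3.
So there are 1 positive, 2 negative pivots.
H is indefinite, so the origin is a saddle point.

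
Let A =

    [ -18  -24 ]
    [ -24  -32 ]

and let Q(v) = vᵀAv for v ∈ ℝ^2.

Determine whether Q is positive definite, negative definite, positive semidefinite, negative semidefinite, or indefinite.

Row-reducing A symmetrically gives the diagonal entries -18, 0.
Counting signs: 1 negative, 1 zero.
Hence Q is negative semidefinite.

negative semidefinite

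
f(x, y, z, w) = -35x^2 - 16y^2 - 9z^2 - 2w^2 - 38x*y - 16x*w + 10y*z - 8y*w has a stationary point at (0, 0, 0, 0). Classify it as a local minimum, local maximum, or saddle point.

The Hessian at the origin is H = [[-70, -38, 0, -16], [-38, -32, 10, -8], [0, 10, -18, 0], [-16, -8, 0, -4]].
Applying the same elementary operations to the rows and columns of H produces a congruent diagonal matrix with entries -70, -398/35, -1832/199, -60/229.
So there are 4 negative pivots.
H is negative definite, so the origin is a strict local maximum.

local maximum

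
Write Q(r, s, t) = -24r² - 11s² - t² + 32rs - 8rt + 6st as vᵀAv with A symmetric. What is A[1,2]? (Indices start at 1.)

The coefficient of r·s in Q is 32. For a symmetric A this equals A[1,2] + A[2,1] = 2·A[1,2].
So A[1,2] = 32/2 = 16.

16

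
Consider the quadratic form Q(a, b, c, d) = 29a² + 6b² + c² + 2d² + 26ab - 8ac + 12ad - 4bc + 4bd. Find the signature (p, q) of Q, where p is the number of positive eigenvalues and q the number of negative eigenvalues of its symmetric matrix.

The associated matrix is A = [[29, 13, -4, 6], [13, 6, -2, 2], [-4, -2, 1, 0], [6, 2, 0, 2]].
Congruent diagonalization of A (simultaneous row and column reduction) yields pivots 29, 5/29, 1/5, -2.
Counting signs: 3 positive, 1 negative.

(3, 1)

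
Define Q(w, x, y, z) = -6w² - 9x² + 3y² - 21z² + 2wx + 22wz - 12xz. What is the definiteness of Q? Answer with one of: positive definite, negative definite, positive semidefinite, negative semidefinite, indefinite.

indefinite

The associated matrix is A = [[-6, 1, 0, 11], [1, -9, 0, -6], [0, 0, 3, 0], [11, -6, 0, -21]].
Applying the same elementary operations to the rows and columns of A produces a congruent diagonal matrix with entries -6, -53/6, 3, 60/53.
So there are 2 positive, 2 negative pivots.
Hence Q is indefinite.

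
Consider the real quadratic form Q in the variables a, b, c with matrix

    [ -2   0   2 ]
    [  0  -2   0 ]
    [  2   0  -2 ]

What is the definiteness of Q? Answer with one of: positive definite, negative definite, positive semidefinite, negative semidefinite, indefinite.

Row-reducing A symmetrically gives the diagonal entries -2, -2, 0.
So there are 2 negative, 1 zero pivots.
Hence Q is negative semidefinite.

negative semidefinite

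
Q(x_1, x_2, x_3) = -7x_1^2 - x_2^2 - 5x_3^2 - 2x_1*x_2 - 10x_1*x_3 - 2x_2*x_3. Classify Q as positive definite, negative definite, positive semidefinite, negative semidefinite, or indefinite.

The associated matrix is A = [[-7, -1, -5], [-1, -1, -1], [-5, -1, -5]].
Symmetric row and column elimination reduces A to a congruent diagonal form with pivots -7, -6/7, -4/3.
So there are 3 negative pivots.
Hence Q is negative definite.

negative definite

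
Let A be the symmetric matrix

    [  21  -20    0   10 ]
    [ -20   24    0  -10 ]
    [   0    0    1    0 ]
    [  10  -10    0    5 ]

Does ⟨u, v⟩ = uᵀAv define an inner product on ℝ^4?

yes

Row-reducing A symmetrically gives the diagonal entries 21, 104/21, 1, 5/26.
So there are 4 positive pivots.
Hence Q is positive definite.
⟨·,·⟩ is an inner product exactly when A is positive definite.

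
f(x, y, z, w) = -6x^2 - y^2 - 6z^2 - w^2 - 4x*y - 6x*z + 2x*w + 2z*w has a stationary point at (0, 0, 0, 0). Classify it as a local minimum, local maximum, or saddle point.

The Hessian at the origin is H = [[-12, -4, -6, 2], [-4, -2, 0, 0], [-6, 0, -12, 2], [2, 0, 2, -2]].
Applying the same elementary operations to the rows and columns of H produces a congruent diagonal matrix with entries -12, -2/3, -3, -2/3.
That gives 4 negative pivots.
H is negative definite, so the origin is a strict local maximum.

local maximum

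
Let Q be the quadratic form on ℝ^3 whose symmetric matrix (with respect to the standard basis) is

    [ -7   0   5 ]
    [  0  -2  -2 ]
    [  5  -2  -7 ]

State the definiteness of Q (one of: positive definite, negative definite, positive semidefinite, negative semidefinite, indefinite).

negative definite

Row-reducing A symmetrically gives the diagonal entries -7, -2, -10/7.
So there are 3 negative pivots.
Hence Q is negative definite.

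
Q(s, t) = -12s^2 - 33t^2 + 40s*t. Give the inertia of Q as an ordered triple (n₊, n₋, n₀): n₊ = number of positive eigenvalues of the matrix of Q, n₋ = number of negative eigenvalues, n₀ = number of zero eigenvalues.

(1, 1, 0)

Write A = [[-12, 20], [20, -33]].
Congruent diagonalization of A (simultaneous row and column reduction) yields pivots -12, 1/3.
That gives 1 positive, 1 negative pivots.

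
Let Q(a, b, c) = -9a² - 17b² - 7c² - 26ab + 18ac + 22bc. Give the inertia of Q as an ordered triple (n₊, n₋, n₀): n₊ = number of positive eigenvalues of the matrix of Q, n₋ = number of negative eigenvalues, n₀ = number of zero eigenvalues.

(1, 2, 0)

Write A = [[-9, -13, 9], [-13, -17, 11], [9, 11, -7]].
Applying the same elementary operations to the rows and columns of A produces a congruent diagonal matrix with entries -9, 16/9, -1/4.
Counting signs: 1 positive, 2 negative.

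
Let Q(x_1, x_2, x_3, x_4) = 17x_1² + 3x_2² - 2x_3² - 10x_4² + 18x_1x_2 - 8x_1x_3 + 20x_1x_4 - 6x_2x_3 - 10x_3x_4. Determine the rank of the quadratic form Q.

The symmetric matrix is A = [[17, 9, -4, 10], [9, 3, -3, 0], [-4, -3, -2, -5], [10, 0, -5, -10]].
Applying the same elementary operations to the rows and columns of A produces a congruent diagonal matrix with entries 17, -30/17, -5/2, 0.
That gives 1 positive, 2 negative, 1 zero pivots.
The rank is the number of nonzero pivots: 3.

3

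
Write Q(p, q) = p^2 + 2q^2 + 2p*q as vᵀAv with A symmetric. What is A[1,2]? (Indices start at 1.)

The coefficient of p·q in Q is 2. For a symmetric A this equals A[1,2] + A[2,1] = 2·A[1,2].
So A[1,2] = 2/2 = 1.

1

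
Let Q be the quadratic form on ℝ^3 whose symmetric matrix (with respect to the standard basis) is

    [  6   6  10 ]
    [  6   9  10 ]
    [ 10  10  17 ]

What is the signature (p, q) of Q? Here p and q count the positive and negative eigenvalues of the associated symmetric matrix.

Congruent diagonalization of A (simultaneous row and column reduction) yields pivots 6, 3, 1/3.
Counting signs: 3 positive.

(3, 0)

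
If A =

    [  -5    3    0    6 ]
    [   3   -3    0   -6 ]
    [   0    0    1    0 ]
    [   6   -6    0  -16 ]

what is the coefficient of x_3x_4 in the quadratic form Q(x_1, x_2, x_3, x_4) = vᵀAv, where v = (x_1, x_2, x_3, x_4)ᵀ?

The coefficient of x_3x_4 is A[3,4] + A[4,3] = 2·0 = 0.

0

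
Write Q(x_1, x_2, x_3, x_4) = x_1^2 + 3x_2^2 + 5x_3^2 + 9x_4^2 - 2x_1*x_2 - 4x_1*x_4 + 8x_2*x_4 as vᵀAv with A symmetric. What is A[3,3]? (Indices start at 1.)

The coefficient of x_3^2 in Q is 5, and that is exactly A[3,3].

5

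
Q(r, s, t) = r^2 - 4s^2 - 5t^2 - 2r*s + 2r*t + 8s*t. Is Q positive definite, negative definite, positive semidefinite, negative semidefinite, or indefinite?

indefinite

The symmetric matrix is A = [[1, -1, 1], [-1, -4, 4], [1, 4, -5]].
Symmetric row and column elimination reduces A to a congruent diagonal form with pivots 1, -5, -1.
That gives 1 positive, 2 negative pivots.
Hence Q is indefinite.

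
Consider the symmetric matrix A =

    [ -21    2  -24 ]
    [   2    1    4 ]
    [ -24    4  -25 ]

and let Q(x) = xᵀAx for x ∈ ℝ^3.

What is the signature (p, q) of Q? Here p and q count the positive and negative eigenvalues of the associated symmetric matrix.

(1, 2)

Row-reducing A symmetrically gives the diagonal entries -21, 25/21, -1/25.
That gives 1 positive, 2 negative pivots.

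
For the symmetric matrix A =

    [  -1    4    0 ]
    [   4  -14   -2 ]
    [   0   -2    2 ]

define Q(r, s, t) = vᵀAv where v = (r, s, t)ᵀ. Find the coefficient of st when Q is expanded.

-4

The coefficient of st is A[2,3] + A[3,2] = 2·(-2) = -4.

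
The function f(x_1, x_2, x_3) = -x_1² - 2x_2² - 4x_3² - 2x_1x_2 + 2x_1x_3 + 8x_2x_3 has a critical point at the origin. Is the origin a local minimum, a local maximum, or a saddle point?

The Hessian at the origin is H = [[-2, -2, 2], [-2, -4, 8], [2, 8, -8]].
An LDLᵀ factorisation of H has diagonal entries -2, -2, 12.
So there are 1 positive, 2 negative pivots.
H is indefinite, so the origin is a saddle point.

saddle point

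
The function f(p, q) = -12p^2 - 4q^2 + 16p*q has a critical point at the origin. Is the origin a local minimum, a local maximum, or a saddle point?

saddle point

The Hessian at the origin is H = [[-24, 16], [16, -8]].
det H = -24·-8 − (16)² = -64 < 0, so H is indefinite.
Therefore the origin is a saddle point.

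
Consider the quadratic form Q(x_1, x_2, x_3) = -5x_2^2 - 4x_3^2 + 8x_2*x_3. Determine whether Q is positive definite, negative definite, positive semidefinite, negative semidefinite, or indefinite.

negative semidefinite

The symmetric matrix is A = [[0, 0, 0], [0, -5, 4], [0, 4, -4]].
Symmetric row and column elimination reduces A to a congruent diagonal form with pivots 0, -5, -4/5.
So there are 2 negative, 1 zero pivots.
Hence Q is negative semidefinite.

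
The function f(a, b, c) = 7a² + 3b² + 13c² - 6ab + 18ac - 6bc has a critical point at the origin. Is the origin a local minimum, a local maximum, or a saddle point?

local minimum

The Hessian at the origin is H = [[14, -6, 18], [-6, 6, -6], [18, -6, 26]].
Row-reducing H symmetrically gives the diagonal entries 14, 24/7, 2.
Counting signs: 3 positive.
H is positive definite, so the origin is a strict local minimum.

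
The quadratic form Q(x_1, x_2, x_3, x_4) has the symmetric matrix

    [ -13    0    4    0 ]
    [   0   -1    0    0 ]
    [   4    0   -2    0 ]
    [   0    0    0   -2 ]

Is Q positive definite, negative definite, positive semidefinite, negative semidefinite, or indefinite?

negative definite

Leading principal minors: Δ_1 = -13, Δ_2 = 13, Δ_3 = -10, Δ_4 = 20.
The signs alternate starting with Δ_1 < 0, so by Sylvester's criterion Q is negative definite.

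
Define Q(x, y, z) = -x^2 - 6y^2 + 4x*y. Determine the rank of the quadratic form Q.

2

Write A = [[-1, 2, 0], [2, -6, 0], [0, 0, 0]].
Congruent diagonalization of A (simultaneous row and column reduction) yields pivots -1, -2, 0.
That gives 2 negative, 1 zero pivots.
The rank is the number of nonzero pivots: 2.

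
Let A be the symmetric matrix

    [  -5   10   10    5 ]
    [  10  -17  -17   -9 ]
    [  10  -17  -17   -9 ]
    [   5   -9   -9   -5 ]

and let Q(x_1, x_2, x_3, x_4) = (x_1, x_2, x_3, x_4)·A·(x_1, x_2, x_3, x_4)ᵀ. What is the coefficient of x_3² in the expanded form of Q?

The coefficient of x_3² is the diagonal entry A[3,3] = -17.

-17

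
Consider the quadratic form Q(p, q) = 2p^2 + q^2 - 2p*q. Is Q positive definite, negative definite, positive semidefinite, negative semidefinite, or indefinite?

positive definite

The symmetric matrix of Q is A = [[2, -1], [-1, 1]].
Leading principal minors: Δ_1 = 2, Δ_2 = 1.
All leading principal minors are positive, so by Sylvester's criterion Q is positive definite.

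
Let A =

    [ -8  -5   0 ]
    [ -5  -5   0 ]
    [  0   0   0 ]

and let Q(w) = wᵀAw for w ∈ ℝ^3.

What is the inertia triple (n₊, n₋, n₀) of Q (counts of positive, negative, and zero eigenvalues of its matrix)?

(0, 2, 1)

Applying the same elementary operations to the rows and columns of A produces a congruent diagonal matrix with entries -8, -15/8, 0.
That gives 2 negative, 1 zero pivots.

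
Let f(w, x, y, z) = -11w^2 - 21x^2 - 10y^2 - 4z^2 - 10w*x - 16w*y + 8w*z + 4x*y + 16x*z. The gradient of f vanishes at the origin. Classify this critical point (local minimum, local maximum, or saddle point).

local maximum

The Hessian at the origin is H = [[-22, -10, -16, 8], [-10, -42, 4, 16], [-16, 4, -20, 0], [8, 16, 0, -8]].
Row-reducing H symmetrically gives the diagonal entries -22, -412/11, -512/103, -1/8.
Counting signs: 4 negative.
H is negative definite, so the origin is a strict local maximum.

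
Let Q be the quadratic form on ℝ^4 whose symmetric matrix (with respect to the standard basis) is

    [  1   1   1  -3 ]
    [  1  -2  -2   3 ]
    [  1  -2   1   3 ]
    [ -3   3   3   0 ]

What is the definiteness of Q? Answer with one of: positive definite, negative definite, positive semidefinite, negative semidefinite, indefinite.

indefinite

Row-reducing A symmetrically gives the diagonal entries 1, -3, 3, 3.
So there are 3 positive, 1 negative pivots.
Hence Q is indefinite.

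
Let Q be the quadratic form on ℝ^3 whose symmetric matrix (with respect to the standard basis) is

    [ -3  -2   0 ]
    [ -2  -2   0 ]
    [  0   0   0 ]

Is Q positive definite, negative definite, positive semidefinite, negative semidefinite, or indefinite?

Congruent diagonalization of A (simultaneous row and column reduction) yields pivots -3, -2/3, 0.
Counting signs: 2 negative, 1 zero.
Hence Q is negative semidefinite.

negative semidefinite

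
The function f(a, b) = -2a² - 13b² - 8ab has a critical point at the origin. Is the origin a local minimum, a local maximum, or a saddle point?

The Hessian at the origin is H = [[-4, -8], [-8, -26]].
det H = -4·-26 − (-8)² = 40 > 0 and H[1,1] = -4 < 0, so H is negative definite.
Therefore the origin is a local maximum.

local maximum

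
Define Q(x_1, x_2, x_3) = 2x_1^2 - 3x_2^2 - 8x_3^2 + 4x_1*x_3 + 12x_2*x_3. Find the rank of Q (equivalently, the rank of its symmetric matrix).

3

The associated matrix is A = [[2, 0, 2], [0, -3, 6], [2, 6, -8]].
Symmetric row and column elimination reduces A to a congruent diagonal form with pivots 2, -3, 2.
That gives 2 positive, 1 negative pivots.
The rank is the number of nonzero pivots: 3.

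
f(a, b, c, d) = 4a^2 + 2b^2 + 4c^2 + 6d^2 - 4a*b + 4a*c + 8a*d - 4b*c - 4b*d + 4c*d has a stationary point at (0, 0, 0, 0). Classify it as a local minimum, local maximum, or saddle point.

The Hessian at the origin is H = [[8, -4, 4, 8], [-4, 4, -4, -4], [4, -4, 8, 4], [8, -4, 4, 12]].
Congruent diagonalization of H (simultaneous row and column reduction) yields pivots 8, 2, 4, 4.
So there are 4 positive pivots.
H is positive definite, so the origin is a strict local minimum.

local minimum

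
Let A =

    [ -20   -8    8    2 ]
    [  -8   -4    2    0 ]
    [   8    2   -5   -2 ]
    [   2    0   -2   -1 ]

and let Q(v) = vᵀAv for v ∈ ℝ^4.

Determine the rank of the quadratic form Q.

Applying the same elementary operations to the rows and columns of A produces a congruent diagonal matrix with entries -20, -4/5, 0, 0.
So there are 2 negative, 2 zero pivots.
The rank is the number of nonzero pivots: 2.

2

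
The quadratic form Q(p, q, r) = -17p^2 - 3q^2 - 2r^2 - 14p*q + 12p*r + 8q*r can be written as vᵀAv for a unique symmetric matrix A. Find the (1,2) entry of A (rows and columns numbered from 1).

-7

The coefficient of p·q in Q is -14. For a symmetric A this equals A[1,2] + A[2,1] = 2·A[1,2].
So A[1,2] = -14/2 = -7.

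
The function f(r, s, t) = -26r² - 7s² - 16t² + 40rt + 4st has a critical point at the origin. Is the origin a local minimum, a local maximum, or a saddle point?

The Hessian at the origin is H = [[-52, 0, 40], [0, -14, 4], [40, 4, -32]].
Congruent diagonalization of H (simultaneous row and column reduction) yields pivots -52, -14, -8/91.
So there are 3 negative pivots.
H is negative definite, so the origin is a strict local maximum.

local maximum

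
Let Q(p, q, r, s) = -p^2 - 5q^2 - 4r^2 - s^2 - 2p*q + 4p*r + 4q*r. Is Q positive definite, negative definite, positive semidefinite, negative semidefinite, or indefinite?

The symmetric matrix is A = [[-1, -1, 2, 0], [-1, -5, 2, 0], [2, 2, -4, 0], [0, 0, 0, -1]].
Symmetric row and column elimination reduces A to a congruent diagonal form with pivots -1, -4, 0, -1.
That gives 3 negative, 1 zero pivots.
Hence Q is negative semidefinite.

negative semidefinite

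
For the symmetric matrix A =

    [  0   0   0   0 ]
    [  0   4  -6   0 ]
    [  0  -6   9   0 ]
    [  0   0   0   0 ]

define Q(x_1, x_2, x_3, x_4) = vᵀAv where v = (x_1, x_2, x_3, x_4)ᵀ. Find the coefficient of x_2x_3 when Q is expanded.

-12

The coefficient of x_2x_3 is A[2,3] + A[3,2] = 2·(-6) = -12.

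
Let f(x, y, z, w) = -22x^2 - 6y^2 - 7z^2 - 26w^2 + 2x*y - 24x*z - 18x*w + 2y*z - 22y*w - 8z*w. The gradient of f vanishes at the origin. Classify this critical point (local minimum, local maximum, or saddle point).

The Hessian at the origin is H = [[-44, 2, -24, -18], [2, -12, 2, -22], [-24, 2, -14, -8], [-18, -22, -8, -52]].
Symmetric row and column elimination reduces H to a congruent diagonal form with pivots -44, -131/11, -110/131, -10/11.
So there are 4 negative pivots.
H is negative definite, so the origin is a strict local maximum.

local maximum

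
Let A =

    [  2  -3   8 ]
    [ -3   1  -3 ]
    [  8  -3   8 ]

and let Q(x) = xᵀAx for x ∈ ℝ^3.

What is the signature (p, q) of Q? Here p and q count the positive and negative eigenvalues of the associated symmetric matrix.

Congruent diagonalization of A (simultaneous row and column reduction) yields pivots 2, -7/2, -6/7.
Counting signs: 1 positive, 2 negative.

(1, 2)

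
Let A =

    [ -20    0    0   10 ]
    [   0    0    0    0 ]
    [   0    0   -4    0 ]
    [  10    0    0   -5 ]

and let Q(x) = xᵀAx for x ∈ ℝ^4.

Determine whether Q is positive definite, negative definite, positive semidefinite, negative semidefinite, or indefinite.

Applying the same elementary operations to the rows and columns of A produces a congruent diagonal matrix with entries -20, 0, -4, 0.
That gives 2 negative, 2 zero pivots.
Hence Q is negative semidefinite.

negative semidefinite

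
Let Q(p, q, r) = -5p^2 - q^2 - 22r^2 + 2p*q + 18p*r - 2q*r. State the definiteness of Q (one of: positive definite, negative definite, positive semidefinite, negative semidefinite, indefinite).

The symmetric matrix of Q is A = [[-5, 1, 9], [1, -1, -1], [9, -1, -22]].
Leading principal minors: Δ_1 = -5, Δ_2 = 4, Δ_3 = -20.
The signs alternate starting with Δ_1 < 0, so by Sylvester's criterion Q is negative definite.

negative definite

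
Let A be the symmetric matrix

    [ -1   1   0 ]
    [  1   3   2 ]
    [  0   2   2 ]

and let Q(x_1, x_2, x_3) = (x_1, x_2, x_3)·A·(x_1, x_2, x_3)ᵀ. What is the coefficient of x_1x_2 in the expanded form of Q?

2

The coefficient of x_1x_2 is A[1,2] + A[2,1] = 2·1 = 2.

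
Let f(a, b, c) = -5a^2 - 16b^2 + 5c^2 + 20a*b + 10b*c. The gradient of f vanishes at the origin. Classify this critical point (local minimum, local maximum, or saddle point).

The Hessian at the origin is H = [[-10, 20, 0], [20, -32, 10], [0, 10, 10]].
Symmetric row and column elimination reduces H to a congruent diagonal form with pivots -10, 8, -5/2.
That gives 1 positive, 2 negative pivots.
H is indefinite, so the origin is a saddle point.

saddle point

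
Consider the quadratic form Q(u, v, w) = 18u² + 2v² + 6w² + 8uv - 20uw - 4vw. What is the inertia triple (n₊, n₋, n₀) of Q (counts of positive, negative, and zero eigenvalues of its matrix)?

Write A = [[18, 4, -10], [4, 2, -2], [-10, -2, 6]].
Symmetric row and column elimination reduces A to a congruent diagonal form with pivots 18, 10/9, 2/5.
That gives 3 positive pivots.

(3, 0, 0)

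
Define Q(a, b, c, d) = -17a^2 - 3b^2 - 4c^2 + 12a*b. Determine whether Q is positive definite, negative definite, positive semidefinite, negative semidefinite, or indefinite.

The associated matrix is A = [[-17, 6, 0, 0], [6, -3, 0, 0], [0, 0, -4, 0], [0, 0, 0, 0]].
Symmetric row and column elimination reduces A to a congruent diagonal form with pivots -17, -15/17, -4, 0.
So there are 3 negative, 1 zero pivots.
Hence Q is negative semidefinite.

negative semidefinite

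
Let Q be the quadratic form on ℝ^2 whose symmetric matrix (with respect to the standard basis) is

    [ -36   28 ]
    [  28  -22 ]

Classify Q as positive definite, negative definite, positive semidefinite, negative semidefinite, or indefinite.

Leading principal minors: Δ_1 = -36, Δ_2 = 8.
The signs alternate starting with Δ_1 < 0, so by Sylvester's criterion Q is negative definite.

negative definite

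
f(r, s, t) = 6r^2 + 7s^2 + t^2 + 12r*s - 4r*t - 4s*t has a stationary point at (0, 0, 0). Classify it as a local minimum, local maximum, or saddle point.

local minimum

The Hessian at the origin is H = [[12, 12, -4], [12, 14, -4], [-4, -4, 2]].
Congruent diagonalization of H (simultaneous row and column reduction) yields pivots 12, 2, 2/3.
That gives 3 positive pivots.
H is positive definite, so the origin is a strict local minimum.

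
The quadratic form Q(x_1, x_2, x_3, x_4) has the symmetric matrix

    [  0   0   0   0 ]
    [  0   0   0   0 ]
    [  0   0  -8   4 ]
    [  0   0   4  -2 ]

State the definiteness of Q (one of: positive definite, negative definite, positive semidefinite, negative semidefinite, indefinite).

Congruent diagonalization of A (simultaneous row and column reduction) yields pivots 0, 0, -8, 0.
So there are 1 negative, 3 zero pivots.
Hence Q is negative semidefinite.

negative semidefinite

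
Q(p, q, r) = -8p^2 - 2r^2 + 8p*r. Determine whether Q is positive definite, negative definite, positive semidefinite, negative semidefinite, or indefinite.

negative semidefinite

The associated matrix is A = [[-8, 0, 4], [0, 0, 0], [4, 0, -2]].
Row-reducing A symmetrically gives the diagonal entries -8, 0, 0.
That gives 1 negative, 2 zero pivots.
Hence Q is negative semidefinite.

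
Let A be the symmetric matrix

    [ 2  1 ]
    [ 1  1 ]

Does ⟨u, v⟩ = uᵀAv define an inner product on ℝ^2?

yes

Row-reducing A symmetrically gives the diagonal entries 2, 1/2.
So there are 2 positive pivots.
Hence Q is positive definite.
⟨·,·⟩ is an inner product exactly when A is positive definite.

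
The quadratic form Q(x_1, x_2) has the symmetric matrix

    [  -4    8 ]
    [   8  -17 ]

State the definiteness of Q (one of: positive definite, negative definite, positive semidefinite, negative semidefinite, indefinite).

negative definite

Symmetric row and column elimination reduces A to a congruent diagonal form with pivots -4, -1.
That gives 2 negative pivots.
Hence Q is negative definite.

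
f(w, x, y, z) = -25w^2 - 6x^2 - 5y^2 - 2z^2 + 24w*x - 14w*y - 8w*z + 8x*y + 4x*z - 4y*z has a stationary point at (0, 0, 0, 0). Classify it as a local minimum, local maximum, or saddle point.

The Hessian at the origin is H = [[-50, 24, -14, -8], [24, -12, 8, 4], [-14, 8, -10, -4], [-8, 4, -4, -4]].
Congruent diagonalization of H (simultaneous row and column reduction) yields pivots -50, -12/25, -8/3, -2.
That gives 4 negative pivots.
H is negative definite, so the origin is a strict local maximum.

local maximum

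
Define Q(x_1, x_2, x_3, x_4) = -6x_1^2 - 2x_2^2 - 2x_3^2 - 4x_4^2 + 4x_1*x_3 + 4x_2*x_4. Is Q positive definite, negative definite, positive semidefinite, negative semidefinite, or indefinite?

The symmetric matrix of Q is A = [[-6, 0, 2, 0], [0, -2, 0, 2], [2, 0, -2, 0], [0, 2, 0, -4]].
Leading principal minors: Δ_1 = -6, Δ_2 = 12, Δ_3 = -16, Δ_4 = 32.
The signs alternate starting with Δ_1 < 0, so by Sylvester's criterion Q is negative definite.

negative definite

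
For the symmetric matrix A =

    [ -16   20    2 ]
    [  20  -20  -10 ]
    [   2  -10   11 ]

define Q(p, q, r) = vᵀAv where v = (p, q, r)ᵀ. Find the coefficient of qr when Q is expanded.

The coefficient of qr is A[2,3] + A[3,2] = 2·(-10) = -20.

-20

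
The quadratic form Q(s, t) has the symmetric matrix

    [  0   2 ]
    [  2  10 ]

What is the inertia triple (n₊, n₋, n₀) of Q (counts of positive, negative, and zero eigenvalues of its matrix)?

(1, 1, 0)

By Sylvester's law of inertia any congruent diagonalization of A has 1 positive, 1 negative and 0 zero entries.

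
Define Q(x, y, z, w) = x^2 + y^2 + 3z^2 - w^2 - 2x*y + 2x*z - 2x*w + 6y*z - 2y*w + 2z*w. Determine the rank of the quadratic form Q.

The symmetric matrix is A = [[1, -1, 1, -1], [-1, 1, 3, -1], [1, 3, 3, 1], [-1, -1, 1, -1]].
Row reduction of A gives 4 nonzero rows, so rank A = 4.

4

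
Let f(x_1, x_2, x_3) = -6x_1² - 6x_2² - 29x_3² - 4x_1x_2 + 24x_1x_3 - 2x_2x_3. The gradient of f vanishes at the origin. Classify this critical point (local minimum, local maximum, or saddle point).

The Hessian at the origin is H = [[-12, -4, 24], [-4, -12, -2], [24, -2, -58]].
Congruent diagonalization of H (simultaneous row and column reduction) yields pivots -12, -32/3, -5/8.
Counting signs: 3 negative.
H is negative definite, so the origin is a strict local maximum.

local maximum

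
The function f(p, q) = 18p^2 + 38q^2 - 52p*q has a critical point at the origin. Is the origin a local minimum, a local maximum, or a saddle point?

local minimum

The Hessian at the origin is H = [[36, -52], [-52, 76]].
det H = 36·76 − (-52)² = 32 > 0 and H[1,1] = 36 > 0, so H is positive definite.
Therefore the origin is a local minimum.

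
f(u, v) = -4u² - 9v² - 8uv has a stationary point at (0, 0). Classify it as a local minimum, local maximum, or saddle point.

The Hessian at the origin is H = [[-8, -8], [-8, -18]].
det H = -8·-18 − (-8)² = 80 > 0 and H[1,1] = -8 < 0, so H is negative definite.
Therefore the origin is a local maximum.

local maximum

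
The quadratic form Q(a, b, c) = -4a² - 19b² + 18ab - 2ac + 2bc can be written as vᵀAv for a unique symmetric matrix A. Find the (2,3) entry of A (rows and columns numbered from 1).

1

The coefficient of b·c in Q is 2. For a symmetric A this equals A[2,3] + A[3,2] = 2·A[2,3].
So A[2,3] = 2/2 = 1.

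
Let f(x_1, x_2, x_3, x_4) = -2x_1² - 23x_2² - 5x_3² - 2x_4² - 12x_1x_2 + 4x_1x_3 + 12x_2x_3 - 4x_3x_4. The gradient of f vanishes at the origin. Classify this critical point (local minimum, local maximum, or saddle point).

local maximum

The Hessian at the origin is H = [[-4, -12, 4, 0], [-12, -46, 12, 0], [4, 12, -10, -4], [0, 0, -4, -4]].
Row-reducing H symmetrically gives the diagonal entries -4, -10, -6, -4/3.
So there are 4 negative pivots.
H is negative definite, so the origin is a strict local maximum.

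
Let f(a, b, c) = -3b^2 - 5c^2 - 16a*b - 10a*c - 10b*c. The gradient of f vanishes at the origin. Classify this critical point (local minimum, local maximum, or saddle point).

saddle point

The Hessian at the origin is H = [[0, -16, -10], [-16, -6, -10], [-10, -10, -10]].
H is indefinite, so the origin is a saddle point.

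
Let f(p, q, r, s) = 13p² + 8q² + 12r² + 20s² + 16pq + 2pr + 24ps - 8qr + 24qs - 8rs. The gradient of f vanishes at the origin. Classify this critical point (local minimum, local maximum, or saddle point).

local minimum

The Hessian at the origin is H = [[26, 16, 2, 24], [16, 16, -8, 24], [2, -8, 24, -8], [24, 24, -8, 40]].
Applying the same elementary operations to the rows and columns of H produces a congruent diagonal matrix with entries 26, 80/13, 10, 12/5.
Counting signs: 4 positive.
H is positive definite, so the origin is a strict local minimum.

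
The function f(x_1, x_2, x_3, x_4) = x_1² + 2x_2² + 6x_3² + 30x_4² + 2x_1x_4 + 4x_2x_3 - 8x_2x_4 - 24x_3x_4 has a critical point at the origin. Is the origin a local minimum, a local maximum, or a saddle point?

The Hessian at the origin is H = [[2, 0, 0, 2], [0, 4, 4, -8], [0, 4, 12, -24], [2, -8, -24, 60]].
Symmetric row and column elimination reduces H to a congruent diagonal form with pivots 2, 4, 8, 10.
So there are 4 positive pivots.
H is positive definite, so the origin is a strict local minimum.

local minimum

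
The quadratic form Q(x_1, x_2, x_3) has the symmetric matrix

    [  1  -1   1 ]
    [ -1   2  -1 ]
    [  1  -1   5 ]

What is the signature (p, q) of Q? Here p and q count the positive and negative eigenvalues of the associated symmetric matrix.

(3, 0)

Symmetric row and column elimination reduces A to a congruent diagonal form with pivots 1, 1, 4.
Counting signs: 3 positive.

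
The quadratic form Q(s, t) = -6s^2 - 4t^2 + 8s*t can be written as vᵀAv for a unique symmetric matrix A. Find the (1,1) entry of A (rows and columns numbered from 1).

The coefficient of s^2 in Q is -6, and that is exactly A[1,1].

-6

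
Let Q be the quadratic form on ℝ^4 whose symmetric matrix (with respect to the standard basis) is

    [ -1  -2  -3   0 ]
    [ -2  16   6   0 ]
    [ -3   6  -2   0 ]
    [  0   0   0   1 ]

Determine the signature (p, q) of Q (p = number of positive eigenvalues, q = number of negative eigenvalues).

Congruent diagonalization of A (simultaneous row and column reduction) yields pivots -1, 20, -1/5, 1.
So there are 2 positive, 2 negative pivots.

(2, 2)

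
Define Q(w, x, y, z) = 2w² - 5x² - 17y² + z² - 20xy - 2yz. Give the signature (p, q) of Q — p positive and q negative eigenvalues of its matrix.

(3, 1)

The symmetric matrix is A = [[2, 0, 0, 0], [0, -5, -10, 0], [0, -10, -17, -1], [0, 0, -1, 1]].
Symmetric row and column elimination reduces A to a congruent diagonal form with pivots 2, -5, 3, 2/3.
So there are 3 positive, 1 negative pivots.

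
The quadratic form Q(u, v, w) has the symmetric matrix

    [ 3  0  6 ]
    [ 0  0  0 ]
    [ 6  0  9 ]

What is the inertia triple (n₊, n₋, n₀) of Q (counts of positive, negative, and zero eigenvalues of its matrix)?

(1, 1, 1)

Applying the same elementary operations to the rows and columns of A produces a congruent diagonal matrix with entries 3, 0, -3.
That gives 1 positive, 1 negative, 1 zero pivots.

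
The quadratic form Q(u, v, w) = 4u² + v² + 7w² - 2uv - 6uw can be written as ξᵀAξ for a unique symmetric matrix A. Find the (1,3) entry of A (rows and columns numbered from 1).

-3

The coefficient of u·w in Q is -6. For a symmetric A this equals A[1,3] + A[3,1] = 2·A[1,3].
So A[1,3] = -6/2 = -3.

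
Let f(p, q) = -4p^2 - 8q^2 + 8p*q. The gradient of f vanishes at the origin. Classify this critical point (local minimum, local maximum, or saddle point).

The Hessian at the origin is H = [[-8, 8], [8, -16]].
det H = -8·-16 − (8)² = 64 > 0 and H[1,1] = -8 < 0, so H is negative definite.
Therefore the origin is a local maximum.

local maximum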